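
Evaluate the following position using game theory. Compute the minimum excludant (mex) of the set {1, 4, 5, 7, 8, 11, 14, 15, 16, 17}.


Set = {1, 4, 5, 7, 8, 11, 14, 15, 16, 17}
0 is NOT in the set. This is the mex.
mex = 0

0


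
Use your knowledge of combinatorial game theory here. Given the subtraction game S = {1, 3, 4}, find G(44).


The subtraction set is S = {1, 3, 4}.
G(k) = mex{ G(k - s) : s in S, s <= k }. We compute iteratively: G(0) = 0.
G(1) = mex({0}) = 1
G(2) = mex({1}) = 0
G(3) = mex({0}) = 1
G(4) = mex({0, 1}) = 2
G(5) = mex({0, 1, 2}) = 3
G(6) = mex({0, 1, 3}) = 2
G(7) = mex({1, 2}) = 0
G(8) = mex({0, 2, 3}) = 1
G(9) = mex({1, 2, 3}) = 0
G(10) = mex({0, 2}) = 1
Observe that G(7)..G(10) = 0, 1, 0, 1 repeats G(0)..G(3) = 0, 1, 0, 1.
For k >= max(S) = 4, G(k) is determined by the previous 4 values G(k-4)..G(k-1); a window of 4 consecutive values has recurred shifted by 7, so by induction G(k + 7) = G(k) for all k >= 0: the sequence is periodic from the start with period 7.
One period: G(0..6) = 0, 1, 0, 1, 2, 3, 2.
44 mod 7 = 2, so G(44) = G(2) = 0.

0


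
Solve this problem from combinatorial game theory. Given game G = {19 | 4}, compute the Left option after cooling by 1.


Original game: {19 | 4} (a switch {a | b} with a > b).
Cooling by t (for t below the temperature (a - b)/2 = 15/2) taxes each move by t: {a | b} cooled by t is {a - t | b + t}.
Cooling amount: t = 1
Cooled Left option: 19 - 1 = 18
Cooled Right option: 4 + 1 = 5
Cooled game: {18 | 5}
Left option = 18

18


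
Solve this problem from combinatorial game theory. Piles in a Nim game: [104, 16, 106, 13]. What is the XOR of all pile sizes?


We need the XOR (exclusive or) of all pile sizes.
After XOR-ing pile 1 (size 104): 0 XOR 104 = 104
After XOR-ing pile 2 (size 16): 104 XOR 16 = 120
After XOR-ing pile 3 (size 106): 120 XOR 106 = 18
After XOR-ing pile 4 (size 13): 18 XOR 13 = 31
The Nim-value of this position is 31.

31


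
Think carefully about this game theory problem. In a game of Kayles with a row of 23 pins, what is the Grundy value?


Kayles: a move removes 1 or 2 adjacent pins from a contiguous row.
Removing pins from a row of k leaves two independent rows (a, b) with a + b = k - 1 (one pin) or a + b = k - 2 (two pins); an end removal gives a = 0.
By Sprague-Grundy, G(k) = mex{ G(a) XOR G(b) } over all these splits. G(0) = 0.
G(1): splits (0,0):0^0=0 -> mex({0}) = 1
G(2): splits (0,1):0^1=1 (0,0):0^0=0 -> mex({0, 1}) = 2
G(3): splits (0,2):0^2=2 (1,1):1^1=0 (0,1):0^1=1 -> mex({0, 1, 2}) = 3
G(4): splits (0,3):0^3=3 (1,2):1^2=3 (0,2):0^2=2 (1,1):1^1=0 -> mex({0, 2, 3}) = 1
G(5): splits (0,4):0^1=1 (1,3):1^3=2 (2,2):2^2=0 (0,3):0^3=3 (1,2):1^2=3 -> mex({0, 1, 2, 3}) = 4
G(6) = mex({0, 1, 2, 4}) = 3
G(7) = mex({0, 1, 3, 4, 5}) = 2
G(8) = mex({0, 2, 3, 5, 6}) = 1
G(9) = mex({0, 1, 2, 3, 6, 7}) = 4
G(10) = mex({0, 1, 3, 4, 5, 7}) = 2
G(11) = mex({0, 1, 2, 3, 4, 5}) = 6
G(12) = mex({0, 1, 2, 3, 5, 6, 7}) = 4
G(13) = mex({0, 2, 3, 4, 6, 7}) = 1
G(14) = mex({0, 1, 4, 5, 6, 7}) = 2
G(15) = mex({0, 1, 2, 3, 4, 5, 6}) = 7
G(16) = mex({0, 2, 3, 5, 6, 7}) = 1
G(17) = mex({0, 1, 2, 3, 5, 6, 7}) = 4
G(18) = mex({0, 1, 2, 4, 5, 6}) = 3
G(19) = mex({0, 1, 3, 4, 5, 7}) = 2
G(20) = mex({0, 2, 3, 4, 5, 6, 7}) = 1
G(21) = mex({0, 1, 2, 3, 5, 6, 7}) = 4
G(22) = mex({0, 1, 2, 3, 4, 5, 7}) = 6
G(23) = mex({0, 1, 2, 3, 4, 5, 6}) = 7
Therefore G(23) = 7.

7


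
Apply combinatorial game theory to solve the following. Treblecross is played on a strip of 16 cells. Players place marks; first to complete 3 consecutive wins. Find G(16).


Treblecross: place X on empty cells; 3-in-a-row wins.
Playing within two cells of an existing X lets the opponent win at once, so sensible play treats the cells i-2..i+2 around each X as dead. The player left with no safe cell loses, so this is a normal-play take-away game on strips of safe cells.
Placing X at cell i (0-indexed) of a strip of k safe cells leaves independent strips of sizes max(0, i-2) and max(0, k-i-3). Hence G(k) = mex{ G(max(0,i-2)) XOR G(max(0,k-i-3)) : 0 <= i < k }, with G(0) = 0.
G(1): splits (0,0):0^0=0 -> mex({0}) = 1
G(2): splits (0,0):0^0=0 -> mex({0}) = 1
G(3): splits (0,0):0^0=0 -> mex({0}) = 1
G(4): splits (0,1):0^1=1 (0,0):0^0=0 -> mex({0, 1}) = 2
G(5): splits (0,2):0^1=1 (0,1):0^1=1 (0,0):0^0=0 -> mex({0, 1}) = 2
G(6) = mex({1}) = 0
G(7) = mex({0, 1, 2}) = 3
G(8) = mex({0, 1, 2}) = 3
G(9) = mex({0, 2}) = 1
G(10) = mex({0, 2, 3}) = 1
G(11) = mex({0, 3}) = 1
G(12) = mex({1, 3}) = 0
G(13) = mex({0, 1, 2, 3}) = 4
G(14) = mex({0, 1, 2}) = 3
G(15) = mex({0, 1, 2}) = 3
G(16) = mex({0, 1, 2, 4}) = 3
Therefore G(16) = 3.

3


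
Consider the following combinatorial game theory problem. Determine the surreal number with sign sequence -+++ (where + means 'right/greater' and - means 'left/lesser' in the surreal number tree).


Sign expansion: -+++
Rule: track bounds (lo, hi), initially (-inf, +inf). On '+', the current value becomes lo and we move to the simplest number in (value, hi): value + 1 if hi = +inf, otherwise the midpoint (value + hi)/2. On '-', the current value becomes hi and we move to value - 1 if lo = -inf, otherwise the midpoint (lo + value)/2.
Start at 0.
Step 1: sign = -, move left. Bounds: (-inf, 0). Value = -1
Step 2: sign = +, move right. Bounds: (-1, 0). Value = -1/2
Step 3: sign = +, move right. Bounds: (-1/2, 0). Value = -1/4
Step 4: sign = +, move right. Bounds: (-1/4, 0). Value = -1/8
The surreal number with sign expansion -+++ is -1/8.

-1/8


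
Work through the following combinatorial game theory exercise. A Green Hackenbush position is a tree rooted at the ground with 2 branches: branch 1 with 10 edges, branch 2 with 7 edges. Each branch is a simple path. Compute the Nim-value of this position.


The tree has 2 branches from the ground vertex.
In Green Hackenbush, the Nim-value of a simple path of length k is k.
Branch 1: length 10, Nim-value = 10
Branch 2: length 7, Nim-value = 7
Total Nim-value = XOR of all branch values:
0 XOR 10 = 10
10 XOR 7 = 13
Nim-value of the tree = 13

13


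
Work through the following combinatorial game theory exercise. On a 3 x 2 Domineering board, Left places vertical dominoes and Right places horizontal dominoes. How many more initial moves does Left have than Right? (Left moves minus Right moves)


Board is 3 x 2 (rows x cols).
Left (vertical) placements: (rows-1) * cols = 2 * 2 = 4
Right (horizontal) placements: rows * (cols-1) = 3 * 1 = 3
Advantage = Left - Right = 4 - 3 = 1

1


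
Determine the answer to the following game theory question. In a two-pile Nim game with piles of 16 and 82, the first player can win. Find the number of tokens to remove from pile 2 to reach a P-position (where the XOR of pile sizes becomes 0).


Piles: 16 and 82
Current XOR: 16 XOR 82 = 66 (non-zero, so this is an N-position).
To make the XOR zero, we need to find a move that balances the piles.
For pile 2 (size 82): target = 82 XOR 66 = 16
We reduce pile 2 from 82 to 16.
Tokens removed: 82 - 16 = 66
Verification: 16 XOR 16 = 0

66


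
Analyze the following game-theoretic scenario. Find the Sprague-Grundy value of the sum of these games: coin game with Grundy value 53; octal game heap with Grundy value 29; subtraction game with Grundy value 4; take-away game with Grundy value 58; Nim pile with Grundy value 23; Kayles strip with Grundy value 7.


By the Sprague-Grundy theorem, the Grundy value of a sum of games is the XOR of individual Grundy values.
coin game: Grundy value = 53. Running XOR: 0 XOR 53 = 53
octal game heap: Grundy value = 29. Running XOR: 53 XOR 29 = 40
subtraction game: Grundy value = 4. Running XOR: 40 XOR 4 = 44
take-away game: Grundy value = 58. Running XOR: 44 XOR 58 = 22
Nim pile: Grundy value = 23. Running XOR: 22 XOR 23 = 1
Kayles strip: Grundy value = 7. Running XOR: 1 XOR 7 = 6
The combined Grundy value is 6.

6


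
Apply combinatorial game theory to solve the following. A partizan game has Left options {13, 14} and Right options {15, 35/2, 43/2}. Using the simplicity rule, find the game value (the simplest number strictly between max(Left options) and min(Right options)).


Left options: {13, 14}, max = 14
Right options: {15, 35/2, 43/2}, min = 15
All options are numbers and max(Left) < min(Right), so by the simplicity theorem the value is the simplest (earliest-born) number strictly between 14 and 15.
No integer lies strictly between 14 and 15, so the value is the dyadic rational m/2^k in the interval with the smallest k (then m odd); search k = 1, 2, ...:
Denominator 2: 29/2 lies strictly between 14 and 15 -- found.
The simplest number in the interval is 29/2.
Game value = 29/2

29/2


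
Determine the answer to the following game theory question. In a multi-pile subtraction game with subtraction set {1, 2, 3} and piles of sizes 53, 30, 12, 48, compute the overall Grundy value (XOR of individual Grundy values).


Subtraction set: {1, 2, 3}
For this subtraction set, G(n) = n mod 4 (period = max + 1 = 4).
Pile 1 (size 53): G(53) = 53 mod 4 = 1
Pile 2 (size 30): G(30) = 30 mod 4 = 2
Pile 3 (size 12): G(12) = 12 mod 4 = 0
Pile 4 (size 48): G(48) = 48 mod 4 = 0
Total Grundy value = XOR of all: 1 XOR 2 XOR 0 XOR 0 = 3

3


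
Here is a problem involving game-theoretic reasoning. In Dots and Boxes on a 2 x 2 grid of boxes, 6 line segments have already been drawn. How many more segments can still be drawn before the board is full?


Grid: 2 x 2 boxes, i.e. 3 rows and 3 columns of dots.
Horizontal edges: (rows + 1) * cols = 3 * 2 = 6
Vertical edges: rows * (cols + 1) = 2 * 3 = 6
Total edges: 6 + 6 = 12
Edges drawn: 6
Remaining: 12 - 6 = 6

6


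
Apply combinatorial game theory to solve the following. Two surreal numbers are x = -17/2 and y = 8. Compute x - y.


x = -17/2, y = 8
Converting to common denominator: 2
x = -17/2, y = 16/2
x - y = -17/2 - 8 = -33/2

-33/2


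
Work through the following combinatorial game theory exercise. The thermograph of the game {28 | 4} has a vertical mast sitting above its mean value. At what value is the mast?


Game = {28 | 4}, a switch {a | b} with numbers a > b.
Its thermograph has left wall a - t and right wall b + t, which meet at t = (a - b)/2, where both equal (a + b)/2. So the mast (mean value) is at (a + b)/2.
Mean = (28 + (4))/2 = 32/2 = 16

16


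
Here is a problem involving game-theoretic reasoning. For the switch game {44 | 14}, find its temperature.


The game is {44 | 14}, a switch {a | b} with numbers a > b.
Cooling {a | b} by t gives {a - t | b + t}, which stops being hot when a - t = b + t, i.e. at t = (a - b)/2. So the temperature of a switch is (a - b)/2.
Temperature = (Left option - Right option) / 2
= (44 - (14)) / 2
= 30 / 2
= 15

15


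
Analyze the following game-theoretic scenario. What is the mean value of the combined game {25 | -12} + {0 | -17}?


G1 = {25 | -12}, G2 = {0 | -17}
Each is a switch {a | b} with numbers a > b; its mean value is (a + b)/2, and mean value is additive over game sums: m(G1 + G2) = m(G1) + m(G2).
Mean of G1 = (25 + (-12))/2 = 13/2 = 13/2
Mean of G2 = (0 + (-17))/2 = -17/2 = -17/2
Mean of G1 + G2 = 13/2 + -17/2 = -2

-2


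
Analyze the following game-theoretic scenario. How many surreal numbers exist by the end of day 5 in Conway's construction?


Day 0: {|} = 0 is born. Count = 1.
Day n: the number of surreal numbers born by day n is 2^(n+1) - 1.
By day 0: 2^1 - 1 = 1
By day 1: 2^2 - 1 = 3
By day 2: 2^3 - 1 = 7
By day 3: 2^4 - 1 = 15
By day 4: 2^5 - 1 = 31
By day 5: 2^6 - 1 = 63
By day 5: 63 surreal numbers.

63


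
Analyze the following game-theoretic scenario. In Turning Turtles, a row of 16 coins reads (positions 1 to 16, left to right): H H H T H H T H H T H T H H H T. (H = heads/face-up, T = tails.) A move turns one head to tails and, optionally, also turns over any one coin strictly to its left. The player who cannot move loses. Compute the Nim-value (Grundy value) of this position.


Coins: H H H T H H T H H T H T H H H T
Key fact: a single head at position k behaves exactly like a Nim heap of size k (turning it to T and optionally flipping a coin at j < k corresponds to moving the heap from k to j, or to 0), and heads combine as a disjunctive sum (two heads at the same place would cancel, matching j XOR j = 0). So the Nim-value is the XOR of the 1-indexed positions of the heads.
Face-up positions (1-indexed): [1, 2, 3, 5, 6, 8, 9, 11, 13, 14, 15]
XOR 0 with 1: 0 XOR 1 = 1
XOR 1 with 2: 1 XOR 2 = 3
XOR 3 with 3: 3 XOR 3 = 0
XOR 0 with 5: 0 XOR 5 = 5
XOR 5 with 6: 5 XOR 6 = 3
XOR 3 with 8: 3 XOR 8 = 11
XOR 11 with 9: 11 XOR 9 = 2
XOR 2 with 11: 2 XOR 11 = 9
XOR 9 with 13: 9 XOR 13 = 4
XOR 4 with 14: 4 XOR 14 = 10
XOR 10 with 15: 10 XOR 15 = 5
Nim-value = 5

5


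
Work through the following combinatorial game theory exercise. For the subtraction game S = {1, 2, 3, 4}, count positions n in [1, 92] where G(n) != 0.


Subtraction set S = {1, 2, 3, 4}, so G(n) = n mod 5.
G(n) = 0 when n is a multiple of 5.
Multiples of 5 in [1, 92]: 18
N-positions (nonzero Grundy) = 92 - 18 = 74

74


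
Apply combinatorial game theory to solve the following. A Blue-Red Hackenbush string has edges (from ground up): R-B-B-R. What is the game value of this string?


Edges (from ground): R-B-B-R
By Berlekamp's sign-expansion rule, a Blue-Red Hackenbush stalk has the value of the surreal number whose sign sequence is the edge sequence with B -> + and R -> -.
Sign sequence: -++-
Trace the sign expansion in the surreal number tree, starting from 0:
Edge 1: R (sign -) -> bounds (-inf, 0), value = -1
Edge 2: B (sign +) -> bounds (-1, 0), value = -1/2
Edge 3: B (sign +) -> bounds (-1/2, 0), value = -1/4
Edge 4: R (sign -) -> bounds (-1/2, -1/4), value = -3/8
Game value = -3/8

-3/8


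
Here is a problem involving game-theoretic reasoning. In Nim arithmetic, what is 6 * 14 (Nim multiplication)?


Nim multiplication is bilinear over XOR: (u XOR v) * w = (u*w) XOR (v*w).
So we split each operand into its bit components and XOR the pairwise Nim products.
6 = 2 + 4 (as XOR of powers of 2).
14 = 2 + 4 + 8 (as XOR of powers of 2).
Using the standard Nim-product table on single bits:
  2*2 = 3,   2*4 = 8,   2*8 = 12,
  4*4 = 6,   4*8 = 11,  8*8 = 13,
and  1*x = x (identity), k*l = l*k (commutative).
Pairwise Nim products:
  2 * 2 = 3
  2 * 4 = 8
  2 * 8 = 12
  4 * 2 = 8
  4 * 4 = 6
  4 * 8 = 11
XOR them: 3 XOR 8 XOR 12 XOR 8 XOR 6 XOR 11 = 2.
Result: 6 * 14 = 2 (in Nim).

2


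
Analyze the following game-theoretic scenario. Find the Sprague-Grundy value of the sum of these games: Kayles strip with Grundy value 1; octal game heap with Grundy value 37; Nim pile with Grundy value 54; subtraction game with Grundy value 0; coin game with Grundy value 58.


By the Sprague-Grundy theorem, the Grundy value of a sum of games is the XOR of individual Grundy values.
Kayles strip: Grundy value = 1. Running XOR: 0 XOR 1 = 1
octal game heap: Grundy value = 37. Running XOR: 1 XOR 37 = 36
Nim pile: Grundy value = 54. Running XOR: 36 XOR 54 = 18
subtraction game: Grundy value = 0. Running XOR: 18 XOR 0 = 18
coin game: Grundy value = 58. Running XOR: 18 XOR 58 = 40
The combined Grundy value is 40.

40


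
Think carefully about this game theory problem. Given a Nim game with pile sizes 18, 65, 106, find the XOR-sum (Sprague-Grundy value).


We need the XOR (exclusive or) of all pile sizes.
After XOR-ing pile 1 (size 18): 0 XOR 18 = 18
After XOR-ing pile 2 (size 65): 18 XOR 65 = 83
After XOR-ing pile 3 (size 106): 83 XOR 106 = 57
The Nim-value of this position is 57.

57


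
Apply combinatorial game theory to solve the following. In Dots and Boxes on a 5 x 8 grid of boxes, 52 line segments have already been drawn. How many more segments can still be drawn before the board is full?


Grid: 5 x 8 boxes, i.e. 6 rows and 9 columns of dots.
Horizontal edges: (rows + 1) * cols = 6 * 8 = 48
Vertical edges: rows * (cols + 1) = 5 * 9 = 45
Total edges: 48 + 45 = 93
Edges drawn: 52
Remaining: 93 - 52 = 41

41


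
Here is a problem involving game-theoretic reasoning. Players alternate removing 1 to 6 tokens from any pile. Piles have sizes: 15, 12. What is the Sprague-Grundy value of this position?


Subtraction set: {1, 2, 3, 4, 5, 6}
For this subtraction set, G(n) = n mod 7 (period = max + 1 = 7).
Pile 1 (size 15): G(15) = 15 mod 7 = 1
Pile 2 (size 12): G(12) = 12 mod 7 = 5
Total Grundy value = XOR of all: 1 XOR 5 = 4

4


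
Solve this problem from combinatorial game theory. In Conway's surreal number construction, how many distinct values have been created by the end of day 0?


Day 0: {|} = 0 is born. Count = 1.
Day n: the number of surreal numbers born by day n is 2^(n+1) - 1.
By day 0: 2^1 - 1 = 1
By day 0: 1 surreal numbers.

1


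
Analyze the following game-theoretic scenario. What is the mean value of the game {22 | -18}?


Game = {22 | -18}, a switch {a | b} with numbers a > b.
Its thermograph has left wall a - t and right wall b + t, which meet at t = (a - b)/2, where both equal (a + b)/2. So the mast (mean value) is at (a + b)/2.
Mean = (22 + (-18))/2 = 4/2 = 2

2


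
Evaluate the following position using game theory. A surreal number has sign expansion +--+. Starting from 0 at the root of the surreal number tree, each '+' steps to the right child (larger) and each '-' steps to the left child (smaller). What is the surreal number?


Sign expansion: +--+
Rule: track bounds (lo, hi), initially (-inf, +inf). On '+', the current value becomes lo and we move to the simplest number in (value, hi): value + 1 if hi = +inf, otherwise the midpoint (value + hi)/2. On '-', the current value becomes hi and we move to value - 1 if lo = -inf, otherwise the midpoint (lo + value)/2.
Start at 0.
Step 1: sign = +, move right. Bounds: (0, +inf). Value = 1
Step 2: sign = -, move left. Bounds: (0, 1). Value = 1/2
Step 3: sign = -, move left. Bounds: (0, 1/2). Value = 1/4
Step 4: sign = +, move right. Bounds: (1/4, 1/2). Value = 3/8
The surreal number with sign expansion +--+ is 3/8.

3/8


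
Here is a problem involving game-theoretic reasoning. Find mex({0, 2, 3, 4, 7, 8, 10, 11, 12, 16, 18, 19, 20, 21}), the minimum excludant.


Set = {0, 2, 3, 4, 7, 8, 10, 11, 12, 16, 18, 19, 20, 21}
0 is in the set.
1 is NOT in the set. This is the mex.
mex = 1

1


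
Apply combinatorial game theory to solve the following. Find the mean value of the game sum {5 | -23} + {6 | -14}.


G1 = {5 | -23}, G2 = {6 | -14}
Each is a switch {a | b} with numbers a > b; its mean value is (a + b)/2, and mean value is additive over game sums: m(G1 + G2) = m(G1) + m(G2).
Mean of G1 = (5 + (-23))/2 = -18/2 = -9
Mean of G2 = (6 + (-14))/2 = -8/2 = -4
Mean of G1 + G2 = -9 + -4 = -13

-13


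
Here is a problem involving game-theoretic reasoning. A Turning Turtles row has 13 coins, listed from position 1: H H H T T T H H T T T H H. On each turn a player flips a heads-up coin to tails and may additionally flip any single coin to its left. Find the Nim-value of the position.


Coins: H H H T T T H H T T T H H
Key fact: a single head at position k behaves exactly like a Nim heap of size k (turning it to T and optionally flipping a coin at j < k corresponds to moving the heap from k to j, or to 0), and heads combine as a disjunctive sum (two heads at the same place would cancel, matching j XOR j = 0). So the Nim-value is the XOR of the 1-indexed positions of the heads.
Face-up positions (1-indexed): [1, 2, 3, 7, 8, 12, 13]
XOR 0 with 1: 0 XOR 1 = 1
XOR 1 with 2: 1 XOR 2 = 3
XOR 3 with 3: 3 XOR 3 = 0
XOR 0 with 7: 0 XOR 7 = 7
XOR 7 with 8: 7 XOR 8 = 15
XOR 15 with 12: 15 XOR 12 = 3
XOR 3 with 13: 3 XOR 13 = 14
Nim-value = 14

14


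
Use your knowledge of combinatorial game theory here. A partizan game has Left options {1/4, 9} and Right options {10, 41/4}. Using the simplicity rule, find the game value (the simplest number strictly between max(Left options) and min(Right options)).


Left options: {1/4, 9}, max = 9
Right options: {10, 41/4}, min = 10
All options are numbers and max(Left) < min(Right), so by the simplicity theorem the value is the simplest (earliest-born) number strictly between 9 and 10.
No integer lies strictly between 9 and 10, so the value is the dyadic rational m/2^k in the interval with the smallest k (then m odd); search k = 1, 2, ...:
Denominator 2: 19/2 lies strictly between 9 and 10 -- found.
The simplest number in the interval is 19/2.
Game value = 19/2

19/2


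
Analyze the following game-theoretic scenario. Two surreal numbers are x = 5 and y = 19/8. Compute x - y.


x = 5, y = 19/8
Converting to common denominator: 8
x = 40/8, y = 19/8
x - y = 5 - 19/8 = 21/8

21/8


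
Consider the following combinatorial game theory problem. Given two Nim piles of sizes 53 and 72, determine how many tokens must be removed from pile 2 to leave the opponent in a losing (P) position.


Piles: 53 and 72
Current XOR: 53 XOR 72 = 125 (non-zero, so this is an N-position).
To make the XOR zero, we need to find a move that balances the piles.
For pile 2 (size 72): target = 72 XOR 125 = 53
We reduce pile 2 from 72 to 53.
Tokens removed: 72 - 53 = 19
Verification: 53 XOR 53 = 0

19


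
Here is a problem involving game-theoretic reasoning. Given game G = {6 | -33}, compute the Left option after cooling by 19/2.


Original game: {6 | -33} (a switch {a | b} with a > b).
Cooling by t (for t below the temperature (a - b)/2 = 39/2) taxes each move by t: {a | b} cooled by t is {a - t | b + t}.
Cooling amount: t = 19/2
Cooled Left option: 6 - 19/2 = -7/2
Cooled Right option: -33 + 19/2 = -47/2
Cooled game: {-7/2 | -47/2}
Left option = -7/2

-7/2


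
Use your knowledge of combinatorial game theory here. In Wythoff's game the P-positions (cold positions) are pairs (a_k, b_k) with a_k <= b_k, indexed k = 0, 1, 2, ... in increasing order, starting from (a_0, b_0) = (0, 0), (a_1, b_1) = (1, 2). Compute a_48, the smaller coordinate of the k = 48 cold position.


By Wythoff's theorem, a_k = floor(k * phi) and b_k = floor(k * phi^2) = a_k + k, where phi = (1 + sqrt(5))/2 is the golden ratio.
phi = (1 + sqrt(5))/2 = 1.618034
k = 48
k * phi = 48 * 1.618034 = 77.665631
a_48 = floor(k * phi) = 77

77


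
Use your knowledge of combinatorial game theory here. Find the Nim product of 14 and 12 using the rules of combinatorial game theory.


Nim multiplication is bilinear over XOR: (u XOR v) * w = (u*w) XOR (v*w).
So we split each operand into its bit components and XOR the pairwise Nim products.
14 = 2 + 4 + 8 (as XOR of powers of 2).
12 = 4 + 8 (as XOR of powers of 2).
Using the standard Nim-product table on single bits:
  2*2 = 3,   2*4 = 8,   2*8 = 12,
  4*4 = 6,   4*8 = 11,  8*8 = 13,
and  1*x = x (identity), k*l = l*k (commutative).
Pairwise Nim products:
  2 * 4 = 8
  2 * 8 = 12
  4 * 4 = 6
  4 * 8 = 11
  8 * 4 = 11
  8 * 8 = 13
XOR them: 8 XOR 12 XOR 6 XOR 11 XOR 11 XOR 13 = 15.
Result: 14 * 12 = 15 (in Nim).

15


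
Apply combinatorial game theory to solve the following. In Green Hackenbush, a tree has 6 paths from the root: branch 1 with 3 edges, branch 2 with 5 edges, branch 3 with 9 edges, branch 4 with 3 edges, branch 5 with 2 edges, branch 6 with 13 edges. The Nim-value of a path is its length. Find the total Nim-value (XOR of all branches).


The tree has 6 branches from the ground vertex.
In Green Hackenbush, the Nim-value of a simple path of length k is k.
Branch 1: length 3, Nim-value = 3
Branch 2: length 5, Nim-value = 5
Branch 3: length 9, Nim-value = 9
Branch 4: length 3, Nim-value = 3
Branch 5: length 2, Nim-value = 2
Branch 6: length 13, Nim-value = 13
Total Nim-value = XOR of all branch values:
0 XOR 3 = 3
3 XOR 5 = 6
6 XOR 9 = 15
15 XOR 3 = 12
12 XOR 2 = 14
14 XOR 13 = 3
Nim-value of the tree = 3

3


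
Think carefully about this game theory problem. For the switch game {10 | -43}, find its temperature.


The game is {10 | -43}, a switch {a | b} with numbers a > b.
Cooling {a | b} by t gives {a - t | b + t}, which stops being hot when a - t = b + t, i.e. at t = (a - b)/2. So the temperature of a switch is (a - b)/2.
Temperature = (Left option - Right option) / 2
= (10 - (-43)) / 2
= 53 / 2
= 53/2

53/2


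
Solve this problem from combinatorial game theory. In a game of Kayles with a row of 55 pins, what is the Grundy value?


Kayles: a move removes 1 or 2 adjacent pins from a contiguous row.
Removing pins from a row of k leaves two independent rows (a, b) with a + b = k - 1 (one pin) or a + b = k - 2 (two pins); an end removal gives a = 0.
By Sprague-Grundy, G(k) = mex{ G(a) XOR G(b) } over all these splits. G(0) = 0.
G(1): splits (0,0):0^0=0 -> mex({0}) = 1
G(2): splits (0,1):0^1=1 (0,0):0^0=0 -> mex({0, 1}) = 2
G(3): splits (0,2):0^2=2 (1,1):1^1=0 (0,1):0^1=1 -> mex({0, 1, 2}) = 3
G(4): splits (0,3):0^3=3 (1,2):1^2=3 (0,2):0^2=2 (1,1):1^1=0 -> mex({0, 2, 3}) = 1
G(5): splits (0,4):0^1=1 (1,3):1^3=2 (2,2):2^2=0 (0,3):0^3=3 (1,2):1^2=3 -> mex({0, 1, 2, 3}) = 4
G(6) = mex({0, 1, 2, 4}) = 3
G(7) = mex({0, 1, 3, 4, 5}) = 2
G(8) = mex({0, 2, 3, 5, 6}) = 1
G(9) = mex({0, 1, 2, 3, 6, 7}) = 4
G(10) = mex({0, 1, 3, 4, 5, 7}) = 2
G(11) = mex({0, 1, 2, 3, 4, 5}) = 6
G(12) = mex({0, 1, 2, 3, 5, 6, 7}) = 4
G(13) = mex({0, 2, 3, 4, 6, 7}) = 1
G(14) = mex({0, 1, 4, 5, 6, 7}) = 2
G(15) = mex({0, 1, 2, 3, 4, 5, 6}) = 7
G(16) = mex({0, 2, 3, 5, 6, 7}) = 1
G(17) = mex({0, 1, 2, 3, 5, 6, 7}) = 4
G(18) = mex({0, 1, 2, 4, 5, 6}) = 3
G(19) = mex({0, 1, 3, 4, 5, 7}) = 2
G(20) = mex({0, 2, 3, 4, 5, 6, 7}) = 1
G(21) = mex({0, 1, 2, 3, 5, 6, 7}) = 4
G(22) = mex({0, 1, 2, 3, 4, 5, 7}) = 6
G(23) = mex({0, 1, 2, 3, 4, 5, 6}) = 7
G(24) = mex({0, 1, 2, 3, 5, 6, 7}) = 4
G(25) = mex({0, 2, 3, 4, 6, 7}) = 1
G(26) = mex({0, 1, 3, 4, 5, 6, 7}) = 2
G(27) = mex({0, 1, 2, 3, 4, 5, 6, 7}) = 8
G(28) = mex({0, 1, 2, 3, 4, 6, 7, 8}) = 5
G(29) = mex({0, 1, 2, 3, 5, 6, 7, 8, 9}) = 4
G(30) = mex({0, 1, 2, 3, 4, 5, 6, 9, 10}) = 7
G(31) = mex({0, 1, 3, 4, 5, 7, 10, 11}) = 2
G(32) = mex({0, 2, 3, 4, 5, 6, 7, 9, 11}) = 1
G(33) = mex({0, 1, 2, 3, 4, 5, 6, 7, 9, 12}) = 8
G(34) = mex({0, 1, 2, 3, 4, 5, 7, 8, 11, 12}) = 6
G(35) = mex({0, 1, 2, 3, 4, 5, 6, 8, 9, 10, 11}) = 7
G(36) = mex({0, 1, 2, 3, 5, 6, 7, 9, 10}) = 4
G(37) = mex({0, 2, 3, 4, 6, 7, 9, 10, 11, 12}) = 1
G(38) = mex({0, 1, 3, 4, 5, 6, 7, 9, 10, 11, 12}) = 2
G(39) = mex({0, 1, 2, 4, 5, 6, 7, 9, 10, 12, 14}) = 3
G(40) = mex({0, 2, 3, 4, 6, 7, 11, 12, 14}) = 1
G(41) = mex({0, 1, 2, 3, 5, 6, 7, 9, 10, 11, 12}) = 4
G(42) = mex({0, 1, 2, 3, 4, 5, 6, 9, 10}) = 7
G(43) = mex({0, 1, 3, 4, 5, 7, 9, 10, 12, 15}) = 2
G(44) = mex({0, 2, 3, 4, 5, 6, 7, 9, 10, 12, 15}) = 1
G(45) = mex({0, 1, 2, 3, 4, 5, 6, 7, 9, 10, 12, 14}) = 8
G(46) = mex({0, 1, 3, 4, 5, 7, 8, 11, 12, 14}) = 2
G(47) = mex({0, 1, 2, 3, 4, 5, 6, 8, 9, 10, 11, 12}) = 7
G(48) = mex({0, 1, 2, 3, 5, 6, 7, 9, 10}) = 4
G(49) = mex({0, 2, 3, 4, 6, 7, 9, 10, 11, 12, 15}) = 1
G(50) = mex({0, 1, 4, 5, 6, 7, 9, 11, 12, 14, 15}) = 2
G(51) = mex({0, 1, 2, 3, 4, 5, 6, 7, 9, 12, 14, 15}) = 8
G(52) = mex({0, 2, 3, 4, 5, 6, 7, 8, 11, 12, 15}) = 1
G(53) = mex({0, 1, 2, 3, 5, 6, 7, 8, 9, 10, 11, 12}) = 4
G(54) = mex({0, 1, 2, 3, 4, 5, 6, 9, 10}) = 7
G(55) = mex({0, 1, 3, 4, 5, 7, 9, 10, 11, 12}) = 2
Therefore G(55) = 2.

2


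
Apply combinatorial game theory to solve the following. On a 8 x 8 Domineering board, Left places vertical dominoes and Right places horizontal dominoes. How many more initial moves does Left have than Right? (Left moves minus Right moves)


Board is 8 x 8 (rows x cols).
Left (vertical) placements: (rows-1) * cols = 7 * 8 = 56
Right (horizontal) placements: rows * (cols-1) = 8 * 7 = 56
Advantage = Left - Right = 56 - 56 = 0

0


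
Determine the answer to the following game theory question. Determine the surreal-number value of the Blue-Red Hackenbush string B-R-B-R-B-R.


Edges (from ground): B-R-B-R-B-R
By Berlekamp's sign-expansion rule, a Blue-Red Hackenbush stalk has the value of the surreal number whose sign sequence is the edge sequence with B -> + and R -> -.
Sign sequence: +-+-+-
Trace the sign expansion in the surreal number tree, starting from 0:
Edge 1: B (sign +) -> bounds (0, +inf), value = 1
Edge 2: R (sign -) -> bounds (0, 1), value = 1/2
Edge 3: B (sign +) -> bounds (1/2, 1), value = 3/4
Edge 4: R (sign -) -> bounds (1/2, 3/4), value = 5/8
Edge 5: B (sign +) -> bounds (5/8, 3/4), value = 11/16
Edge 6: R (sign -) -> bounds (5/8, 11/16), value = 21/32
Game value = 21/32

21/32


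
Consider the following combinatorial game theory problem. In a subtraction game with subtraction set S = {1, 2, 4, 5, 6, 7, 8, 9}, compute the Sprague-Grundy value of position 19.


The subtraction set is S = {1, 2, 4, 5, 6, 7, 8, 9}.
G(k) = mex{ G(k - s) : s in S, s <= k }. We compute iteratively: G(0) = 0.
G(1) = mex({0}) = 1
G(2) = mex({0, 1}) = 2
G(3) = mex({1, 2}) = 0
G(4) = mex({0, 2}) = 1
G(5) = mex({0, 1}) = 2
G(6) = mex({0, 1, 2}) = 3
G(7) = mex({0, 1, 2, 3}) = 4
G(8) = mex({0, 1, 2, 3, 4}) = 5
G(9) = mex({0, 1, 2, 4, 5}) = 3
G(10) = mex({0, 1, 2, 3, 5}) = 4
G(11) = mex({0, 1, 2, 3, 4}) = 5
G(12) = mex({0, 1, 2, 3, 4, 5}) = 6
G(13) = mex({1, 2, 3, 4, 5, 6}) = 0
G(14) = mex({0, 2, 3, 4, 5, 6}) = 1
G(15) = mex({0, 1, 3, 4, 5}) = 2
G(16) = mex({1, 2, 3, 4, 5, 6}) = 0
G(17) = mex({0, 2, 3, 4, 5, 6}) = 1
G(18) = mex({0, 1, 3, 4, 5, 6}) = 2
G(19) = mex({0, 1, 2, 4, 5, 6}) = 3
Therefore G(19) = 3.

3


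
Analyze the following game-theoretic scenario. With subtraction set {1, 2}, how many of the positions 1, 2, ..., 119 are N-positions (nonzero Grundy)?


Subtraction set S = {1, 2}, so G(n) = n mod 3.
G(n) = 0 when n is a multiple of 3.
Multiples of 3 in [1, 119]: 39
N-positions (nonzero Grundy) = 119 - 39 = 80

80


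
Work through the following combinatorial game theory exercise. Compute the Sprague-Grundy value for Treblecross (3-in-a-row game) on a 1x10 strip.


Treblecross: place X on empty cells; 3-in-a-row wins.
Playing within two cells of an existing X lets the opponent win at once, so sensible play treats the cells i-2..i+2 around each X as dead. The player left with no safe cell loses, so this is a normal-play take-away game on strips of safe cells.
Placing X at cell i (0-indexed) of a strip of k safe cells leaves independent strips of sizes max(0, i-2) and max(0, k-i-3). Hence G(k) = mex{ G(max(0,i-2)) XOR G(max(0,k-i-3)) : 0 <= i < k }, with G(0) = 0.
G(1): splits (0,0):0^0=0 -> mex({0}) = 1
G(2): splits (0,0):0^0=0 -> mex({0}) = 1
G(3): splits (0,0):0^0=0 -> mex({0}) = 1
G(4): splits (0,1):0^1=1 (0,0):0^0=0 -> mex({0, 1}) = 2
G(5): splits (0,2):0^1=1 (0,1):0^1=1 (0,0):0^0=0 -> mex({0, 1}) = 2
G(6) = mex({1}) = 0
G(7) = mex({0, 1, 2}) = 3
G(8) = mex({0, 1, 2}) = 3
G(9) = mex({0, 2}) = 1
G(10) = mex({0, 2, 3}) = 1
Therefore G(10) = 1.

1


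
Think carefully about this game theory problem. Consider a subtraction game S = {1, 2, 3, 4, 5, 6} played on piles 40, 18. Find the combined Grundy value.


Subtraction set: {1, 2, 3, 4, 5, 6}
For this subtraction set, G(n) = n mod 7 (period = max + 1 = 7).
Pile 1 (size 40): G(40) = 40 mod 7 = 5
Pile 2 (size 18): G(18) = 18 mod 7 = 4
Total Grundy value = XOR of all: 5 XOR 4 = 1

1


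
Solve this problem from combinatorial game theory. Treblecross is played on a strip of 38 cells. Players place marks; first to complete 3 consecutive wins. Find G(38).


Treblecross: place X on empty cells; 3-in-a-row wins.
Playing within two cells of an existing X lets the opponent win at once, so sensible play treats the cells i-2..i+2 around each X as dead. The player left with no safe cell loses, so this is a normal-play take-away game on strips of safe cells.
Placing X at cell i (0-indexed) of a strip of k safe cells leaves independent strips of sizes max(0, i-2) and max(0, k-i-3). Hence G(k) = mex{ G(max(0,i-2)) XOR G(max(0,k-i-3)) : 0 <= i < k }, with G(0) = 0.
G(1): splits (0,0):0^0=0 -> mex({0}) = 1
G(2): splits (0,0):0^0=0 -> mex({0}) = 1
G(3): splits (0,0):0^0=0 -> mex({0}) = 1
G(4): splits (0,1):0^1=1 (0,0):0^0=0 -> mex({0, 1}) = 2
G(5): splits (0,2):0^1=1 (0,1):0^1=1 (0,0):0^0=0 -> mex({0, 1}) = 2
G(6) = mex({1}) = 0
G(7) = mex({0, 1, 2}) = 3
G(8) = mex({0, 1, 2}) = 3
G(9) = mex({0, 2}) = 1
G(10) = mex({0, 2, 3}) = 1
G(11) = mex({0, 3}) = 1
G(12) = mex({1, 3}) = 0
G(13) = mex({0, 1, 2, 3}) = 4
G(14) = mex({0, 1, 2}) = 3
G(15) = mex({0, 1, 2}) = 3
G(16) = mex({0, 1, 2, 4}) = 3
G(17) = mex({0, 1, 3, 4}) = 2
G(18) = mex({0, 1, 3, 4}) = 2
G(19) = mex({0, 1, 3, 5}) = 2
G(20) = mex({0, 1, 2, 3, 5}) = 4
G(21) = mex({0, 1, 2, 3, 5}) = 4
G(22) = mex({1, 2, 6}) = 0
G(23) = mex({0, 1, 2, 3, 4, 6}) = 5
G(24) = mex({0, 1, 2, 3, 4}) = 5
G(25) = mex({0, 1, 3, 4, 7}) = 2
G(26) = mex({0, 1, 3, 4, 5, 7}) = 2
G(27) = mex({0, 1, 3, 5}) = 2
G(28) = mex({0, 1, 2, 5}) = 3
G(29) = mex({0, 1, 2, 4, 5, 6}) = 3
G(30) = mex({1, 2, 4, 6}) = 0
G(31) = mex({0, 1, 2, 3, 4, 6}) = 5
G(32) = mex({1, 2, 3, 4, 7}) = 0
G(33) = mex({0, 3, 7}) = 1
G(34) = mex({0, 2, 3, 5, 7}) = 1
G(35) = mex({0, 2, 3, 5, 6}) = 1
G(36) = mex({0, 1, 2, 5, 6}) = 3
G(37) = mex({0, 1, 2, 4, 5, 6}) = 3
G(38) = mex({0, 1, 2, 4}) = 3
Therefore G(38) = 3.

3


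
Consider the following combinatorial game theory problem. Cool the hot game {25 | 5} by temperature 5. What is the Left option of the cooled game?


Original game: {25 | 5} (a switch {a | b} with a > b).
Cooling by t (for t below the temperature (a - b)/2 = 10) taxes each move by t: {a | b} cooled by t is {a - t | b + t}.
Cooling amount: t = 5
Cooled Left option: 25 - 5 = 20
Cooled Right option: 5 + 5 = 10
Cooled game: {20 | 10}
Left option = 20

20


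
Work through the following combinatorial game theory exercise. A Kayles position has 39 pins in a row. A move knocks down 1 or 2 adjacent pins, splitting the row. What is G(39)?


Kayles: a move removes 1 or 2 adjacent pins from a contiguous row.
Removing pins from a row of k leaves two independent rows (a, b) with a + b = k - 1 (one pin) or a + b = k - 2 (two pins); an end removal gives a = 0.
By Sprague-Grundy, G(k) = mex{ G(a) XOR G(b) } over all these splits. G(0) = 0.
G(1): splits (0,0):0^0=0 -> mex({0}) = 1
G(2): splits (0,1):0^1=1 (0,0):0^0=0 -> mex({0, 1}) = 2
G(3): splits (0,2):0^2=2 (1,1):1^1=0 (0,1):0^1=1 -> mex({0, 1, 2}) = 3
G(4): splits (0,3):0^3=3 (1,2):1^2=3 (0,2):0^2=2 (1,1):1^1=0 -> mex({0, 2, 3}) = 1
G(5): splits (0,4):0^1=1 (1,3):1^3=2 (2,2):2^2=0 (0,3):0^3=3 (1,2):1^2=3 -> mex({0, 1, 2, 3}) = 4
G(6) = mex({0, 1, 2, 4}) = 3
G(7) = mex({0, 1, 3, 4, 5}) = 2
G(8) = mex({0, 2, 3, 5, 6}) = 1
G(9) = mex({0, 1, 2, 3, 6, 7}) = 4
G(10) = mex({0, 1, 3, 4, 5, 7}) = 2
G(11) = mex({0, 1, 2, 3, 4, 5}) = 6
G(12) = mex({0, 1, 2, 3, 5, 6, 7}) = 4
G(13) = mex({0, 2, 3, 4, 6, 7}) = 1
G(14) = mex({0, 1, 4, 5, 6, 7}) = 2
G(15) = mex({0, 1, 2, 3, 4, 5, 6}) = 7
G(16) = mex({0, 2, 3, 5, 6, 7}) = 1
G(17) = mex({0, 1, 2, 3, 5, 6, 7}) = 4
G(18) = mex({0, 1, 2, 4, 5, 6}) = 3
G(19) = mex({0, 1, 3, 4, 5, 7}) = 2
G(20) = mex({0, 2, 3, 4, 5, 6, 7}) = 1
G(21) = mex({0, 1, 2, 3, 5, 6, 7}) = 4
G(22) = mex({0, 1, 2, 3, 4, 5, 7}) = 6
G(23) = mex({0, 1, 2, 3, 4, 5, 6}) = 7
G(24) = mex({0, 1, 2, 3, 5, 6, 7}) = 4
G(25) = mex({0, 2, 3, 4, 6, 7}) = 1
G(26) = mex({0, 1, 3, 4, 5, 6, 7}) = 2
G(27) = mex({0, 1, 2, 3, 4, 5, 6, 7}) = 8
G(28) = mex({0, 1, 2, 3, 4, 6, 7, 8}) = 5
G(29) = mex({0, 1, 2, 3, 5, 6, 7, 8, 9}) = 4
G(30) = mex({0, 1, 2, 3, 4, 5, 6, 9, 10}) = 7
G(31) = mex({0, 1, 3, 4, 5, 7, 10, 11}) = 2
G(32) = mex({0, 2, 3, 4, 5, 6, 7, 9, 11}) = 1
G(33) = mex({0, 1, 2, 3, 4, 5, 6, 7, 9, 12}) = 8
G(34) = mex({0, 1, 2, 3, 4, 5, 7, 8, 11, 12}) = 6
G(35) = mex({0, 1, 2, 3, 4, 5, 6, 8, 9, 10, 11}) = 7
G(36) = mex({0, 1, 2, 3, 5, 6, 7, 9, 10}) = 4
G(37) = mex({0, 2, 3, 4, 6, 7, 9, 10, 11, 12}) = 1
G(38) = mex({0, 1, 3, 4, 5, 6, 7, 9, 10, 11, 12}) = 2
G(39) = mex({0, 1, 2, 4, 5, 6, 7, 9, 10, 12, 14}) = 3
Therefore G(39) = 3.

3


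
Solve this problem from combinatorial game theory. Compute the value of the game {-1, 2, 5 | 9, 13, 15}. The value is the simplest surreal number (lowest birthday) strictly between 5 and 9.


Left options: {-1, 2, 5}, max = 5
Right options: {9, 13, 15}, min = 9
All options are numbers and max(Left) < min(Right), so by the simplicity theorem the value is the simplest (earliest-born) number strictly between 5 and 9.
Integers 6 through 8 all lie strictly between 5 and 9.
Among integers, the simplest (lowest birthday = smallest |n|; 0 is born on day 0, +-n on day n) is 6.
No non-integer in the interval can be simpler: if x is a non-integer in the interval, then floor(x) or ceil(x) also lies in the interval (the interval contains an integer), and both are proper prefixes of x's sign expansion, i.e. born earlier. So the game value is 6.
Game value = 6

6


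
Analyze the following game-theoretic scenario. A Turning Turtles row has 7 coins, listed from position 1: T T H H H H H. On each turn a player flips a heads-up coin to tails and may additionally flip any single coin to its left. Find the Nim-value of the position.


Coins: T T H H H H H
Key fact: a single head at position k behaves exactly like a Nim heap of size k (turning it to T and optionally flipping a coin at j < k corresponds to moving the heap from k to j, or to 0), and heads combine as a disjunctive sum (two heads at the same place would cancel, matching j XOR j = 0). So the Nim-value is the XOR of the 1-indexed positions of the heads.
Face-up positions (1-indexed): [3, 4, 5, 6, 7]
XOR 0 with 3: 0 XOR 3 = 3
XOR 3 with 4: 3 XOR 4 = 7
XOR 7 with 5: 7 XOR 5 = 2
XOR 2 with 6: 2 XOR 6 = 4
XOR 4 with 7: 4 XOR 7 = 3
Nim-value = 3

3


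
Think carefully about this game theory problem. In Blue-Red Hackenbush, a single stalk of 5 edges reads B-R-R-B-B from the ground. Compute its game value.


Edges (from ground): B-R-R-B-B
By Berlekamp's sign-expansion rule, a Blue-Red Hackenbush stalk has the value of the surreal number whose sign sequence is the edge sequence with B -> + and R -> -.
Sign sequence: +--++
Trace the sign expansion in the surreal number tree, starting from 0:
Edge 1: B (sign +) -> bounds (0, +inf), value = 1
Edge 2: R (sign -) -> bounds (0, 1), value = 1/2
Edge 3: R (sign -) -> bounds (0, 1/2), value = 1/4
Edge 4: B (sign +) -> bounds (1/4, 1/2), value = 3/8
Edge 5: B (sign +) -> bounds (3/8, 1/2), value = 7/16
Game value = 7/16

7/16


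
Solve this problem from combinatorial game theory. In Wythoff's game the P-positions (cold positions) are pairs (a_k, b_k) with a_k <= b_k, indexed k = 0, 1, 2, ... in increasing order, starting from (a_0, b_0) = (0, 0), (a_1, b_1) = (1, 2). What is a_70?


By Wythoff's theorem, a_k = floor(k * phi) and b_k = floor(k * phi^2) = a_k + k, where phi = (1 + sqrt(5))/2 is the golden ratio.
phi = (1 + sqrt(5))/2 = 1.618034
k = 70
k * phi = 70 * 1.618034 = 113.262379
a_70 = floor(k * phi) = 113

113


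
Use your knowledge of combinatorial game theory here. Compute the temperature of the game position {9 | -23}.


The game is {9 | -23}, a switch {a | b} with numbers a > b.
Cooling {a | b} by t gives {a - t | b + t}, which stops being hot when a - t = b + t, i.e. at t = (a - b)/2. So the temperature of a switch is (a - b)/2.
Temperature = (Left option - Right option) / 2
= (9 - (-23)) / 2
= 32 / 2
= 16

16


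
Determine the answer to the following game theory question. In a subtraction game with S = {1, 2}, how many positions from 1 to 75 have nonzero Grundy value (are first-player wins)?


Subtraction set S = {1, 2}, so G(n) = n mod 3.
G(n) = 0 when n is a multiple of 3.
Multiples of 3 in [1, 75]: 25
N-positions (nonzero Grundy) = 75 - 25 = 50

50


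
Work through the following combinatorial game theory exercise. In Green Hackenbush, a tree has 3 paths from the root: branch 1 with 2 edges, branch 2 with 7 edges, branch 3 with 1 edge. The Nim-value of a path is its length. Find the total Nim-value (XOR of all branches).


The tree has 3 branches from the ground vertex.
In Green Hackenbush, the Nim-value of a simple path of length k is k.
Branch 1: length 2, Nim-value = 2
Branch 2: length 7, Nim-value = 7
Branch 3: length 1, Nim-value = 1
Total Nim-value = XOR of all branch values:
0 XOR 2 = 2
2 XOR 7 = 5
5 XOR 1 = 4
Nim-value of the tree = 4

4


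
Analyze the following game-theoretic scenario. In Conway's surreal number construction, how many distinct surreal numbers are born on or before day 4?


Day 0: {|} = 0 is born. Count = 1.
Day n: the number of surreal numbers born by day n is 2^(n+1) - 1.
By day 0: 2^1 - 1 = 1
By day 1: 2^2 - 1 = 3
By day 2: 2^3 - 1 = 7
By day 3: 2^4 - 1 = 15
By day 4: 2^5 - 1 = 31
By day 4: 31 surreal numbers.

31
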